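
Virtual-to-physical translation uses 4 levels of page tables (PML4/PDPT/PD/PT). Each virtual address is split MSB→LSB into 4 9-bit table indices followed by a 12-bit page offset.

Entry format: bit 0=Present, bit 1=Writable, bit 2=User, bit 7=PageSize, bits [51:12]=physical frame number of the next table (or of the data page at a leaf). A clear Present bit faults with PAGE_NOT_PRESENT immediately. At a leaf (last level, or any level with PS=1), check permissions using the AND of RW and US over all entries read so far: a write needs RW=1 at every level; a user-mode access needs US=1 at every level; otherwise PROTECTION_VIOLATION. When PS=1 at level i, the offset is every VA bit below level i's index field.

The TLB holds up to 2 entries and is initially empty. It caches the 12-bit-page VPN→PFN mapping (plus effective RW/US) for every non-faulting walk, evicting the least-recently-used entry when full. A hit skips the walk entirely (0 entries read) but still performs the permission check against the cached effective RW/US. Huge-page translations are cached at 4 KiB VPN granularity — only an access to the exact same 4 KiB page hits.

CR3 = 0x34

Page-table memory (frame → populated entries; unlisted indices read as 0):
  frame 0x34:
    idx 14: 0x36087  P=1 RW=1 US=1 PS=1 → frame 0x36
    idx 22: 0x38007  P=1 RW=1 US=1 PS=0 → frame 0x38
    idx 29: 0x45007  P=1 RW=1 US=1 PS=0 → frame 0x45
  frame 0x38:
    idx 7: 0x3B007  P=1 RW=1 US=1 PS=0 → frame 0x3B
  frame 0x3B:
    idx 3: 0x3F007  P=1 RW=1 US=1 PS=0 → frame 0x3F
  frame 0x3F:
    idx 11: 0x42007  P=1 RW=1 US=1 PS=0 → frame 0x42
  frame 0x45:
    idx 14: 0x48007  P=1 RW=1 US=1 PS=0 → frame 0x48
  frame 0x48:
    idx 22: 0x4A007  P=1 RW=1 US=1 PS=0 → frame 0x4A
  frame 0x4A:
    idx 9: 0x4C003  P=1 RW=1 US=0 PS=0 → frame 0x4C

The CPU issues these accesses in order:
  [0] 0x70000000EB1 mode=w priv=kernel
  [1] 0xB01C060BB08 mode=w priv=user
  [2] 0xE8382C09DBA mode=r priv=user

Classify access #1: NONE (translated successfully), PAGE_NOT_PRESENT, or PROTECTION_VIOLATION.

Trace:
#0 VA=0x70000000EB1 (w,kernel):
  L0: frame=0x34 idx=14 entry=0x36087 [P=1 RW=1 US=1 PS=1]
  ⇒ phys 0x36EB1 (huge @L0)  [1 reads]
#1 VA=0xB01C060BB08 (w,user):
  L0: frame=0x34 idx=22 entry=0x38007 [P=1 RW=1 US=1 PS=0]
  L1: frame=0x38 idx=7 entry=0x3B007 [P=1 RW=1 US=1 PS=0]
  L2: frame=0x3B idx=3 entry=0x3F007 [P=1 RW=1 US=1 PS=0]
  L3: frame=0x3F idx=11 entry=0x42007 [P=1 RW=1 US=1 PS=0]
  ⇒ phys 0x42B08  [4 reads]
#2 VA=0xE8382C09DBA (r,user):
  L0: frame=0x34 idx=29 entry=0x45007 [P=1 RW=1 US=1 PS=0]
  L1: frame=0x45 idx=14 entry=0x48007 [P=1 RW=1 US=1 PS=0]
  L2: frame=0x48 idx=22 entry=0x4A007 [P=1 RW=1 US=1 PS=0]
  L3: frame=0x4A idx=9 entry=0x4C003 [P=1 RW=1 US=0 PS=0]
  → PROTECTION_VIOLATION  (4 entries read)

Access #1 fault: NONE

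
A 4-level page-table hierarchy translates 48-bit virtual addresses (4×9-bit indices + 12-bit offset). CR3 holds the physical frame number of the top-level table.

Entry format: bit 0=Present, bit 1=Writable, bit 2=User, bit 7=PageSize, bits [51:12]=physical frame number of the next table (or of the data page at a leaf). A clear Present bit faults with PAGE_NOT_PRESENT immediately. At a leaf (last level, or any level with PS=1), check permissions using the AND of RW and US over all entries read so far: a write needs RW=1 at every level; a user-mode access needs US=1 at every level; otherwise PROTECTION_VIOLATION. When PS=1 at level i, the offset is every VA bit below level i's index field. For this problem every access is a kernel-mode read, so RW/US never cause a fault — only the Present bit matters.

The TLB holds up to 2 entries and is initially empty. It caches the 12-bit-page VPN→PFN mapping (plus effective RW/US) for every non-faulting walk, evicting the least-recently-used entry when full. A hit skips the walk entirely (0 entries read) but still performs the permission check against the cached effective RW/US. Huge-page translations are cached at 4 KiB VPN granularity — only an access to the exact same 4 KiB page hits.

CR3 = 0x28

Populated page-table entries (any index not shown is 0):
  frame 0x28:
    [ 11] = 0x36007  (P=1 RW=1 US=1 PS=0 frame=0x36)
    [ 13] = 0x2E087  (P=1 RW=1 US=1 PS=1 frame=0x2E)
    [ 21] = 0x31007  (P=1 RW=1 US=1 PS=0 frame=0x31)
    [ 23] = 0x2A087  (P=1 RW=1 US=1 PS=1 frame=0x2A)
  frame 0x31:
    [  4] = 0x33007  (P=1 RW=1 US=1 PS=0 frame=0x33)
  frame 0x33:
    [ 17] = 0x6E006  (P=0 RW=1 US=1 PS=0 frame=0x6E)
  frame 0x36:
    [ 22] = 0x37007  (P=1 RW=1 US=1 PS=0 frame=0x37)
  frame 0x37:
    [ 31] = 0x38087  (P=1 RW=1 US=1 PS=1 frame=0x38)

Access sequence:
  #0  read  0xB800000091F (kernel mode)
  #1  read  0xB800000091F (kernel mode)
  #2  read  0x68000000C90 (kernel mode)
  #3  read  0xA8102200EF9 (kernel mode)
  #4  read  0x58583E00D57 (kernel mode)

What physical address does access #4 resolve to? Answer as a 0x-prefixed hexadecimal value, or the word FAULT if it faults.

Per-access translation:
#0 VA=0xB800000091F (r,kernel):
  L0 @0x28[23] → 0x2A087  P=1,RW=1,US=1,PS=1
  ✓ 0x2A91F (huge @L0)  — 1 lookups
#1 VA=0xB800000091F (r,kernel):
  TLB hit vpn=0xB8000000 → PA=0x2A91F
#2 VA=0x68000000C90 (r,kernel):
  L0 @0x28[13] → 0x2E087  P=1,RW=1,US=1,PS=1
  ✓ 0x2EC90 (huge @L0)  — 1 lookups
#3 VA=0xA8102200EF9 (r,kernel):
  L0 @0x28[21] → 0x31007  P=1,RW=1,US=1,PS=0
  L1 @0x31[4] → 0x33007  P=1,RW=1,US=1,PS=0
  L2 @0x33[17] → 0x6E006  P=0,RW=1,US=1,PS=0
  ✗ PAGE_NOT_PRESENT  [3 reads]
#4 VA=0x58583E00D57 (r,kernel):
  L0 @0x28[11] → 0x36007  P=1,RW=1,US=1,PS=0
  L1 @0x36[22] → 0x37007  P=1,RW=1,US=1,PS=0
  L2 @0x37[31] → 0x38087  P=1,RW=1,US=1,PS=1
  ✓ 0x38D57 (huge @L2)  — 3 lookups

Access #4 PA: 0x38D57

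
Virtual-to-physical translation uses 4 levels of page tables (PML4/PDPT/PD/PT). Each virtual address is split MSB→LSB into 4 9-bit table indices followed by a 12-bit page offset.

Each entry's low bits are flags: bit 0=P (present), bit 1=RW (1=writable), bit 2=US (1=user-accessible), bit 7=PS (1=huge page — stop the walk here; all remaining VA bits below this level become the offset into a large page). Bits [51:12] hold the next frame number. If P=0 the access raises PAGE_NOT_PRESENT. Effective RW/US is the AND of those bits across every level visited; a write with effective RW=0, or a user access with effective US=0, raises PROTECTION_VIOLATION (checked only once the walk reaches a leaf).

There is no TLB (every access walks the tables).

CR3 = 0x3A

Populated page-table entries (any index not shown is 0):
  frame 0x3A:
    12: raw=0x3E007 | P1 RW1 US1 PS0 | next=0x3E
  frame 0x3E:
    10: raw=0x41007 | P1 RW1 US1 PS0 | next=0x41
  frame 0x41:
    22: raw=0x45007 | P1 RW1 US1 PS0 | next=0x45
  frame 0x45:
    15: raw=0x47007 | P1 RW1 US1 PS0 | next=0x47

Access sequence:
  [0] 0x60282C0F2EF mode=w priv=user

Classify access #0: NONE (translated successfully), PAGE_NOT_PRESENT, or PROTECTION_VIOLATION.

Trace:
#0 VA=0x60282C0F2EF (w,user):
  [0] read 0x3A idx=12: raw=0x3E007 flags P=1 W=1 U=1 S=0
  [1] read 0x3E idx=10: raw=0x41007 flags P=1 W=1 U=1 S=0
  [2] read 0x41 idx=22: raw=0x45007 flags P=1 W=1 U=1 S=0
  [3] read 0x45 idx=15: raw=0x47007 flags P=1 W=1 U=1 S=0
  ✓ 0x472EF  — 4 lookups

Access #0 fault: NONE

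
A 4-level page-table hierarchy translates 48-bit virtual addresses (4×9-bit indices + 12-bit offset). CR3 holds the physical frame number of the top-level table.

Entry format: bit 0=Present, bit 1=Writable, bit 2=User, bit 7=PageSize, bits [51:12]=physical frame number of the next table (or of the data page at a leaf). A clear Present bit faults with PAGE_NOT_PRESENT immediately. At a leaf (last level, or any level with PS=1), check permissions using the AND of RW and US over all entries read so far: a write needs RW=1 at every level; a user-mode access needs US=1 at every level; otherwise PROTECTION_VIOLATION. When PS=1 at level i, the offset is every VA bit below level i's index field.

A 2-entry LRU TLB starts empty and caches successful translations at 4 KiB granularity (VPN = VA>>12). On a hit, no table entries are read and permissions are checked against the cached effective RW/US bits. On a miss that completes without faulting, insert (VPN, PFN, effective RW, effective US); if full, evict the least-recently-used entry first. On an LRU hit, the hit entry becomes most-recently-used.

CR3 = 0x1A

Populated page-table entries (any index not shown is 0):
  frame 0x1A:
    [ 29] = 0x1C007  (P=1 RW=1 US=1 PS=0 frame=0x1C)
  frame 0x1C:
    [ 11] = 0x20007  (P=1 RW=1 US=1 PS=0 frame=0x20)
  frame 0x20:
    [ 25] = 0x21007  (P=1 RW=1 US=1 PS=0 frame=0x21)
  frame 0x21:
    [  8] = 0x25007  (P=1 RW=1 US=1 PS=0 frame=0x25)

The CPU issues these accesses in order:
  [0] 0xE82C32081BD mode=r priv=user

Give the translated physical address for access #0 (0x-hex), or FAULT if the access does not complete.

Trace:
#0 VA=0xE82C32081BD (r,user):
  L0 @0x1A[29] → 0x1C007  P=1,RW=1,US=1,PS=0
  L1 @0x1C[11] → 0x20007  P=1,RW=1,US=1,PS=0
  L2 @0x20[25] → 0x21007  P=1,RW=1,US=1,PS=0
  L3 @0x21[8] → 0x25007  P=1,RW=1,US=1,PS=0
  ✓ 0x251BD  — 4 lookups

Access #0 PA: 0x251BD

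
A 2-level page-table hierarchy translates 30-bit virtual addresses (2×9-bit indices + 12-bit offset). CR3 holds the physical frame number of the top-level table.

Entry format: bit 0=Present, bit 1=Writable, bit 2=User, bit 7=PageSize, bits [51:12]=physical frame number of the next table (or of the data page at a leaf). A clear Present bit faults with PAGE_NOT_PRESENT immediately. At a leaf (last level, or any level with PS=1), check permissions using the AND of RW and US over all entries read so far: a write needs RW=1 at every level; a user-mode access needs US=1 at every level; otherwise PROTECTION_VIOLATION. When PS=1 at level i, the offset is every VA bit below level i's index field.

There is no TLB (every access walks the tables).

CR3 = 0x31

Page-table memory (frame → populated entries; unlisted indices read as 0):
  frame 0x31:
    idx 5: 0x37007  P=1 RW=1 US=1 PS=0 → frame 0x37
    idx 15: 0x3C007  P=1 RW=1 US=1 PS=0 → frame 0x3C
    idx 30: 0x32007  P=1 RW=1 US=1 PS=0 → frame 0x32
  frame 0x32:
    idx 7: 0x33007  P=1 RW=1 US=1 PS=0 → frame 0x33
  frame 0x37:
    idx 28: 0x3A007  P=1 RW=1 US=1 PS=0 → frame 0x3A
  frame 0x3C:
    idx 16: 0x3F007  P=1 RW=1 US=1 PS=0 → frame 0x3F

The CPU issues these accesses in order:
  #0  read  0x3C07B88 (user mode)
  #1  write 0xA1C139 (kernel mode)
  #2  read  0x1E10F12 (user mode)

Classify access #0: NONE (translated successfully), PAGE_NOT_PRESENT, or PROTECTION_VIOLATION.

Walk each access:
#0 VA=0x3C07B88 (r,user):
  L0: frame=0x31 idx=30 entry=0x32007 [P=1 RW=1 US=1 PS=0]
  L1: frame=0x32 idx=7 entry=0x33007 [P=1 RW=1 US=1 PS=0]
  ⇒ phys 0x33B88  [2 reads]
#1 VA=0xA1C139 (w,kernel):
  L0: frame=0x31 idx=5 entry=0x37007 [P=1 RW=1 US=1 PS=0]
  L1: frame=0x37 idx=28 entry=0x3A007 [P=1 RW=1 US=1 PS=0]
  ⇒ phys 0x3A139  [2 reads]
#2 VA=0x1E10F12 (r,user):
  L0: frame=0x31 idx=15 entry=0x3C007 [P=1 RW=1 US=1 PS=0]
  L1: frame=0x3C idx=16 entry=0x3F007 [P=1 RW=1 US=1 PS=0]
  ⇒ phys 0x3FF12  [2 reads]

Access #0 fault: NONE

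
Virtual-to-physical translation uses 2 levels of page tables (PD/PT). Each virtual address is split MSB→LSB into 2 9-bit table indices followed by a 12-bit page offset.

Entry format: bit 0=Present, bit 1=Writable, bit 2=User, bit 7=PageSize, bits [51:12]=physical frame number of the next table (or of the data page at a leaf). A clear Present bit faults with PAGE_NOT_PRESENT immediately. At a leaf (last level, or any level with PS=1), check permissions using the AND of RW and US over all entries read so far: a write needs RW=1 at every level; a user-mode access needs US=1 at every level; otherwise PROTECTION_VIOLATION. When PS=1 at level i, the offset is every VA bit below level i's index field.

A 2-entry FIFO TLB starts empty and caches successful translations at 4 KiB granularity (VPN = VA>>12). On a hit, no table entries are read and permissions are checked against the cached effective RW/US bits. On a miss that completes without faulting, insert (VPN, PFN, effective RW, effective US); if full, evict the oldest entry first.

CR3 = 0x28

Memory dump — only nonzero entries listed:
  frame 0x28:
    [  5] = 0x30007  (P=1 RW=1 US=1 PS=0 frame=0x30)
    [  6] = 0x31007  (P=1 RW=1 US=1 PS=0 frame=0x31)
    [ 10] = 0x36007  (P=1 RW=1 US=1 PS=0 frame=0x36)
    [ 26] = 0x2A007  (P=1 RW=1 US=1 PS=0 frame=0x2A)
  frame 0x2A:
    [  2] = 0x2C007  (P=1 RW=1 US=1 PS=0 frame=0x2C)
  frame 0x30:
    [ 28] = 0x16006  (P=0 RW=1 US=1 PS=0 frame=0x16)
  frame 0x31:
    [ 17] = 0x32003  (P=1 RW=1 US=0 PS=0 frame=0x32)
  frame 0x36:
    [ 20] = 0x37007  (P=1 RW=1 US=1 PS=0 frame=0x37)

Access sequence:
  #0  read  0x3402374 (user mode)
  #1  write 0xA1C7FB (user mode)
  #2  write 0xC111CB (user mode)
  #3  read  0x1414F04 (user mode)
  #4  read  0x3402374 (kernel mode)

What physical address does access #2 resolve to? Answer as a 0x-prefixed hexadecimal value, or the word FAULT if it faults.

Per-access translation:
#0 VA=0x3402374 (r,user):
  L0: frame=0x28 idx=26 entry=0x2A007 [P=1 RW=1 US=1 PS=0]
  L1: frame=0x2A idx=2 entry=0x2C007 [P=1 RW=1 US=1 PS=0]
  ✓ 0x2C374  — 2 lookups
#1 VA=0xA1C7FB (w,user):
  L0: frame=0x28 idx=5 entry=0x30007 [P=1 RW=1 US=1 PS=0]
  L1: frame=0x30 idx=28 entry=0x16006 [P=0 RW=1 US=1 PS=0]
  ✗ PAGE_NOT_PRESENT  [2 reads]
#2 VA=0xC111CB (w,user):
  L0: frame=0x28 idx=6 entry=0x31007 [P=1 RW=1 US=1 PS=0]
  L1: frame=0x31 idx=17 entry=0x32003 [P=1 RW=1 US=0 PS=0]
  ✗ PROTECTION_VIOLATION  [2 reads]
#3 VA=0x1414F04 (r,user):
  L0: frame=0x28 idx=10 entry=0x36007 [P=1 RW=1 US=1 PS=0]
  L1: frame=0x36 idx=20 entry=0x37007 [P=1 RW=1 US=1 PS=0]
  ✓ 0x37F04  — 2 lookups
#4 VA=0x3402374 (r,kernel):
  TLB hit vpn=0x3402 → PA=0x2C374

Access #2 PA: FAULT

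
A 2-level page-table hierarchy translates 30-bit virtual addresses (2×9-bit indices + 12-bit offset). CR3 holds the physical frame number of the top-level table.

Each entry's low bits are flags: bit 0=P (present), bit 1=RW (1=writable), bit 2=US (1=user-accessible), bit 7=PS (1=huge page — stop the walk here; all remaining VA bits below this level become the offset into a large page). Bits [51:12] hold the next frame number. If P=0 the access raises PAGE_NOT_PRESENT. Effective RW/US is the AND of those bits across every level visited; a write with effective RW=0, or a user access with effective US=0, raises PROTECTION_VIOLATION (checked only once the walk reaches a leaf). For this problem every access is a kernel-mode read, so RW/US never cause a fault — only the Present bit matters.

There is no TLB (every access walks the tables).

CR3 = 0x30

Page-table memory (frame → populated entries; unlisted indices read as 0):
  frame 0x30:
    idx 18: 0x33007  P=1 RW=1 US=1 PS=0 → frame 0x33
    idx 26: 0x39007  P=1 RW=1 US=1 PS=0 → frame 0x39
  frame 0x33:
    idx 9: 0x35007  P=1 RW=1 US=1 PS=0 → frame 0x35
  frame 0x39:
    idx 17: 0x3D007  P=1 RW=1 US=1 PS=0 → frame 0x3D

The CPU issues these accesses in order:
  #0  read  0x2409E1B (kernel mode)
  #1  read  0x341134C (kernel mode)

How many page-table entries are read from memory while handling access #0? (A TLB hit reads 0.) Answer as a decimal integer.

Walk each access:
#0 VA=0x2409E1B (r,kernel):
  L0: frame=0x30 idx=18 entry=0x33007 [P=1 RW=1 US=1 PS=0]
  L1: frame=0x33 idx=9 entry=0x35007 [P=1 RW=1 US=1 PS=0]
  → PA=0x35E1B  (2 entries read)
#1 VA=0x341134C (r,kernel):
  L0: frame=0x30 idx=26 entry=0x39007 [P=1 RW=1 US=1 PS=0]
  L1: frame=0x39 idx=17 entry=0x3D007 [P=1 RW=1 US=1 PS=0]
  → PA=0x3D34C  (2 entries read)

Entries read for #0: 2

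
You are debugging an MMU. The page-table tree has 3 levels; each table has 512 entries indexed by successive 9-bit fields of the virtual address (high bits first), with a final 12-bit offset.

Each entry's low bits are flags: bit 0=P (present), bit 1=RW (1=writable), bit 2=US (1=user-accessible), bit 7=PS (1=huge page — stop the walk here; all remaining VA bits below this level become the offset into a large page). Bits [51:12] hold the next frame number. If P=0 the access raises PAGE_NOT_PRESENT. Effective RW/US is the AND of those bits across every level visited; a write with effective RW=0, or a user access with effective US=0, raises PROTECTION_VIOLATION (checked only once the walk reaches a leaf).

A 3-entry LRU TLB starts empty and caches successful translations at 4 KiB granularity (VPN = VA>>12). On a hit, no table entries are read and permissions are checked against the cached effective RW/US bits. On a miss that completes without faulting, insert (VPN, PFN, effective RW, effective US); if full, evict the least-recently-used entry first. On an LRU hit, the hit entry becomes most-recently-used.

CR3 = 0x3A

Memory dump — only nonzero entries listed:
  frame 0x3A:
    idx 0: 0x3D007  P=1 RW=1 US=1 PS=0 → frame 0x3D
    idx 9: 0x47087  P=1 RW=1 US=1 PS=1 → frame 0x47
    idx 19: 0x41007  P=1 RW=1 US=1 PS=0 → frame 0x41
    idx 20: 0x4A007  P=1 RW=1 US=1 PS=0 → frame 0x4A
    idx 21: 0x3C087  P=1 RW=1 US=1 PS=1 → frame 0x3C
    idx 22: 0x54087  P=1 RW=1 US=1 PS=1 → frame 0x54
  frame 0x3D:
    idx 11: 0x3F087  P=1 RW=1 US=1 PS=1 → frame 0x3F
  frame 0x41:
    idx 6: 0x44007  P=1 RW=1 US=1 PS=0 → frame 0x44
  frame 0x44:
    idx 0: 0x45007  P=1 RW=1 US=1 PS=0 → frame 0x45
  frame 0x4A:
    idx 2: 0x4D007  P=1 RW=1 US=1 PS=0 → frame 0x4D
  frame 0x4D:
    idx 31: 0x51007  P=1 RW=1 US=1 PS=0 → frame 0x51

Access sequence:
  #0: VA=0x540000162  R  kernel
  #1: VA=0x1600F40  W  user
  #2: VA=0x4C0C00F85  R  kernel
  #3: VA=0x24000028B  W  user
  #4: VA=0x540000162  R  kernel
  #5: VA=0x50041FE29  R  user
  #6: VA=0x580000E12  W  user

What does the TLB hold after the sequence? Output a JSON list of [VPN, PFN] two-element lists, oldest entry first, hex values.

Per-access translation:
#0 VA=0x540000162 (r,kernel):
  L0: frame=0x3A idx=21 entry=0x3C087 [P=1 RW=1 US=1 PS=1]
  ✓ 0x3C162 (huge @L0)  — 1 lookups
#1 VA=0x1600F40 (w,user):
  L0: frame=0x3A idx=0 entry=0x3D007 [P=1 RW=1 US=1 PS=0]
  L1: frame=0x3D idx=11 entry=0x3F087 [P=1 RW=1 US=1 PS=1]
  ✓ 0x3FF40 (huge @L1)  — 2 lookups
#2 VA=0x4C0C00F85 (r,kernel):
  L0: frame=0x3A idx=19 entry=0x41007 [P=1 RW=1 US=1 PS=0]
  L1: frame=0x41 idx=6 entry=0x44007 [P=1 RW=1 US=1 PS=0]
  L2: frame=0x44 idx=0 entry=0x45007 [P=1 RW=1 US=1 PS=0]
  ✓ 0x45F85  — 3 lookups
#3 VA=0x24000028B (w,user):
  L0: frame=0x3A idx=9 entry=0x47087 [P=1 RW=1 US=1 PS=1]
  ✓ 0x4728B (huge @L0)  — 1 lookups
#4 VA=0x540000162 (r,kernel):
  L0: frame=0x3A idx=21 entry=0x3C087 [P=1 RW=1 US=1 PS=1]
  ✓ 0x3C162 (huge @L0)  — 1 lookups
#5 VA=0x50041FE29 (r,user):
  L0: frame=0x3A idx=20 entry=0x4A007 [P=1 RW=1 US=1 PS=0]
  L1: frame=0x4A idx=2 entry=0x4D007 [P=1 RW=1 US=1 PS=0]
  L2: frame=0x4D idx=31 entry=0x51007 [P=1 RW=1 US=1 PS=0]
  ✓ 0x51E29  — 3 lookups
#6 VA=0x580000E12 (w,user):
  L0: frame=0x3A idx=22 entry=0x54087 [P=1 RW=1 US=1 PS=1]
  ✓ 0x54E12 (huge @L0)  — 1 lookups

TLB: [["0x540000", "0x3C"], ["0x50041F", "0x51"], ["0x580000", "0x54"]]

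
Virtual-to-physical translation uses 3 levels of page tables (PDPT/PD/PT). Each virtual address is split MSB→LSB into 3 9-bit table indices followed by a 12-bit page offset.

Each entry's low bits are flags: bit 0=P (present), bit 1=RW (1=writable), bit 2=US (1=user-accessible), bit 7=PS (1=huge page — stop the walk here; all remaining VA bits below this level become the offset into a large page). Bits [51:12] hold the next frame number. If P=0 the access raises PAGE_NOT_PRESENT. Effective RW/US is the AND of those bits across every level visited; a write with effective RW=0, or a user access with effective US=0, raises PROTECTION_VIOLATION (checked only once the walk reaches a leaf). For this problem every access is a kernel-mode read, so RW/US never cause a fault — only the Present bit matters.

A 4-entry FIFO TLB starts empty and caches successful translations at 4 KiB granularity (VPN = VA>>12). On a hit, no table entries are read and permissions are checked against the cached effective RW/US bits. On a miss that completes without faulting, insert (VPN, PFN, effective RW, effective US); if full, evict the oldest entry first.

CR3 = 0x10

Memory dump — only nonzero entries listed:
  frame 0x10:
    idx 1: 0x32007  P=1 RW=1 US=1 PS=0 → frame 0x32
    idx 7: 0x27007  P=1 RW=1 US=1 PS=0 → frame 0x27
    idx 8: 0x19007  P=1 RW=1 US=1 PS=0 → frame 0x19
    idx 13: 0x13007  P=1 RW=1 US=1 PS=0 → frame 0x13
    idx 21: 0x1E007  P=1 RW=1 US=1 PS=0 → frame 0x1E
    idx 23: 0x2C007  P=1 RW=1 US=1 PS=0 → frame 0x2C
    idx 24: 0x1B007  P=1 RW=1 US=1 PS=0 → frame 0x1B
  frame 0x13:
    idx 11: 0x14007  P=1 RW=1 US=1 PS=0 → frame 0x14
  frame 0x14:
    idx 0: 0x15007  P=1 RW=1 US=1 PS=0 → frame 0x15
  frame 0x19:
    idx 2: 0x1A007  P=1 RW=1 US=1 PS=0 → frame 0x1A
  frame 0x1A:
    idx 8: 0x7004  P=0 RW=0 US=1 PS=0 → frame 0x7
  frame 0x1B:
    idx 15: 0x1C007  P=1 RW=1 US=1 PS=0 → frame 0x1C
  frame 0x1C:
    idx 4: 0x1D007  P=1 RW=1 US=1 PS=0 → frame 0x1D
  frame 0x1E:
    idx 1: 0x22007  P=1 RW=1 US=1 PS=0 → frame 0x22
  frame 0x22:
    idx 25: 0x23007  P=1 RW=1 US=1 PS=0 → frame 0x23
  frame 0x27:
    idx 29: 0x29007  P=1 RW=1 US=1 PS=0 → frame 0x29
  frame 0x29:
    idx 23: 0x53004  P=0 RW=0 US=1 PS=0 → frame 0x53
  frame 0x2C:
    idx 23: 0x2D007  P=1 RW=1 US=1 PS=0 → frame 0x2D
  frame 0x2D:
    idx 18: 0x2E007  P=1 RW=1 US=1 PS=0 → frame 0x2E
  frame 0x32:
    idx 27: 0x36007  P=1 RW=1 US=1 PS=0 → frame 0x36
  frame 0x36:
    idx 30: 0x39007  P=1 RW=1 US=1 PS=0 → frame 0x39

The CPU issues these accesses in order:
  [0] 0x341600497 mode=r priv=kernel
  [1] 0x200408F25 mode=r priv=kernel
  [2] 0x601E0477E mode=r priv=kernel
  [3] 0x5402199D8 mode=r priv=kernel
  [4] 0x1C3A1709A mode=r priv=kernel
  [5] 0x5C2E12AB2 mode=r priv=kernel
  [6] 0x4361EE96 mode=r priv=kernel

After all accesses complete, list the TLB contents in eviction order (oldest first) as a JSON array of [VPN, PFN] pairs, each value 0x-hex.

Trace:
#0 VA=0x341600497 (r,kernel):
  lvl0: tbl 0x10, slot 13 ⇒ 0x13007 (P1/RW1/US1/PS0)
  lvl1: tbl 0x13, slot 11 ⇒ 0x14007 (P1/RW1/US1/PS0)
  lvl2: tbl 0x14, slot 0 ⇒ 0x15007 (P1/RW1/US1/PS0)
  → PA=0x15497  (3 entries read)
#1 VA=0x200408F25 (r,kernel):
  lvl0: tbl 0x10, slot 8 ⇒ 0x19007 (P1/RW1/US1/PS0)
  lvl1: tbl 0x19, slot 2 ⇒ 0x1A007 (P1/RW1/US1/PS0)
  lvl2: tbl 0x1A, slot 8 ⇒ 0x7004 (P0/RW0/US1/PS0)
  ✗ PAGE_NOT_PRESENT  [3 reads]
#2 VA=0x601E0477E (r,kernel):
  lvl0: tbl 0x10, slot 24 ⇒ 0x1B007 (P1/RW1/US1/PS0)
  lvl1: tbl 0x1B, slot 15 ⇒ 0x1C007 (P1/RW1/US1/PS0)
  lvl2: tbl 0x1C, slot 4 ⇒ 0x1D007 (P1/RW1/US1/PS0)
  → PA=0x1D77E  (3 entries read)
#3 VA=0x5402199D8 (r,kernel):
  lvl0: tbl 0x10, slot 21 ⇒ 0x1E007 (P1/RW1/US1/PS0)
  lvl1: tbl 0x1E, slot 1 ⇒ 0x22007 (P1/RW1/US1/PS0)
  lvl2: tbl 0x22, slot 25 ⇒ 0x23007 (P1/RW1/US1/PS0)
  → PA=0x239D8  (3 entries read)
#4 VA=0x1C3A1709A (r,kernel):
  lvl0: tbl 0x10, slot 7 ⇒ 0x27007 (P1/RW1/US1/PS0)
  lvl1: tbl 0x27, slot 29 ⇒ 0x29007 (P1/RW1/US1/PS0)
  lvl2: tbl 0x29, slot 23 ⇒ 0x53004 (P0/RW0/US1/PS0)
  ✗ PAGE_NOT_PRESENT  [3 reads]
#5 VA=0x5C2E12AB2 (r,kernel):
  lvl0: tbl 0x10, slot 23 ⇒ 0x2C007 (P1/RW1/US1/PS0)
  lvl1: tbl 0x2C, slot 23 ⇒ 0x2D007 (P1/RW1/US1/PS0)
  lvl2: tbl 0x2D, slot 18 ⇒ 0x2E007 (P1/RW1/US1/PS0)
  → PA=0x2EAB2  (3 entries read)
#6 VA=0x4361EE96 (r,kernel):
  lvl0: tbl 0x10, slot 1 ⇒ 0x32007 (P1/RW1/US1/PS0)
  lvl1: tbl 0x32, slot 27 ⇒ 0x36007 (P1/RW1/US1/PS0)
  lvl2: tbl 0x36, slot 30 ⇒ 0x39007 (P1/RW1/US1/PS0)
  → PA=0x39E96  (3 entries read)

TLB: [["0x601E04", "0x1D"], ["0x540219", "0x23"], ["0x5C2E12", "0x2E"], ["0x4361E", "0x39"]]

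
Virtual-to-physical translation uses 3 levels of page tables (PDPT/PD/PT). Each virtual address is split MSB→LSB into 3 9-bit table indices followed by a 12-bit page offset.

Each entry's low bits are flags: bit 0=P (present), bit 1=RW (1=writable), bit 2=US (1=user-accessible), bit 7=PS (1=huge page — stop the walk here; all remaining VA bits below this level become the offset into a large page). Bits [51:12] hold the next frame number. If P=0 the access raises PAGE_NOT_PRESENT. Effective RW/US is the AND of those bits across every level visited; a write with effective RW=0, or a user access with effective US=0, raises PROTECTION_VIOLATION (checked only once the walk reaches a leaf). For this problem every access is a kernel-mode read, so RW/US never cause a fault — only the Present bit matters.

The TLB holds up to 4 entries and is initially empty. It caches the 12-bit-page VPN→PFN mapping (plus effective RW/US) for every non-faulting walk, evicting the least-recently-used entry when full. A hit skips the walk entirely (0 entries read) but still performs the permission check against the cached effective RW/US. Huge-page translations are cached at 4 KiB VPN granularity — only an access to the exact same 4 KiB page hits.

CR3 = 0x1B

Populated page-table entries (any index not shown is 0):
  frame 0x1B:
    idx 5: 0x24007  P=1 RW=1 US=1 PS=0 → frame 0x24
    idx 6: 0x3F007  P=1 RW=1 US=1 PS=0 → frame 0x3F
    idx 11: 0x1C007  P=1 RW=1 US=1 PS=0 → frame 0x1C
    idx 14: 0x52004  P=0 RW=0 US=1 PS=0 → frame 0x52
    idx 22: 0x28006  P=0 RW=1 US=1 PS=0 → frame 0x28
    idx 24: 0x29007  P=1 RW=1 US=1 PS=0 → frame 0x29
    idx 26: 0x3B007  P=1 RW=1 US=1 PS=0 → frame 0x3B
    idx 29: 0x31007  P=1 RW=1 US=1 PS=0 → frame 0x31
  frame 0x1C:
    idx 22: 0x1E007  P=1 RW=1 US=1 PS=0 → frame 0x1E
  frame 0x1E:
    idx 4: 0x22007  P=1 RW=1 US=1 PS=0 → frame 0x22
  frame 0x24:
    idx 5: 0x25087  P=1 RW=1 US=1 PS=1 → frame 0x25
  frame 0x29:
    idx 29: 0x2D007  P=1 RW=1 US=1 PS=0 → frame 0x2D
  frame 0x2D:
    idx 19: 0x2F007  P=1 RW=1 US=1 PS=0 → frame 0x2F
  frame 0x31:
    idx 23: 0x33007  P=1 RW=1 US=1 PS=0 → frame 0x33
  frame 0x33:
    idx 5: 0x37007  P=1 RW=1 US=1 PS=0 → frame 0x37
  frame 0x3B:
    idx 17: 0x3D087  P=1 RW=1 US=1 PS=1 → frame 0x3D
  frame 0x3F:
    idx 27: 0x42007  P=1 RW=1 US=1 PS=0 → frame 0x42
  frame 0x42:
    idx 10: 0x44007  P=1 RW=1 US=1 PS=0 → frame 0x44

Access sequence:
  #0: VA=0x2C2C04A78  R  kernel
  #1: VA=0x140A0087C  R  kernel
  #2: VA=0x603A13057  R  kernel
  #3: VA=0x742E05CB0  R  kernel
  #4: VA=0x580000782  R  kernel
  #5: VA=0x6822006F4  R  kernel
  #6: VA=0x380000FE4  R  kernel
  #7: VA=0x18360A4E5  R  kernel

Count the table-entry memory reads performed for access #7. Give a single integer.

Walk each access:
#0 VA=0x2C2C04A78 (r,kernel):
  L0 @0x1B[11] → 0x1C007  P=1,RW=1,US=1,PS=0
  L1 @0x1C[22] → 0x1E007  P=1,RW=1,US=1,PS=0
  L2 @0x1E[4] → 0x22007  P=1,RW=1,US=1,PS=0
  ⇒ phys 0x22A78  [3 reads]
#1 VA=0x140A0087C (r,kernel):
  L0 @0x1B[5] → 0x24007  P=1,RW=1,US=1,PS=0
  L1 @0x24[5] → 0x25087  P=1,RW=1,US=1,PS=1
  ⇒ phys 0x2587C (huge @L1)  [2 reads]
#2 VA=0x603A13057 (r,kernel):
  L0 @0x1B[24] → 0x29007  P=1,RW=1,US=1,PS=0
  L1 @0x29[29] → 0x2D007  P=1,RW=1,US=1,PS=0
  L2 @0x2D[19] → 0x2F007  P=1,RW=1,US=1,PS=0
  ⇒ phys 0x2F057  [3 reads]
#3 VA=0x742E05CB0 (r,kernel):
  L0 @0x1B[29] → 0x31007  P=1,RW=1,US=1,PS=0
  L1 @0x31[23] → 0x33007  P=1,RW=1,US=1,PS=0
  L2 @0x33[5] → 0x37007  P=1,RW=1,US=1,PS=0
  ⇒ phys 0x37CB0  [3 reads]
#4 VA=0x580000782 (r,kernel):
  L0 @0x1B[22] → 0x28006  P=0,RW=1,US=1,PS=0
  ✗ PAGE_NOT_PRESENT  [1 reads]
#5 VA=0x6822006F4 (r,kernel):
  L0 @0x1B[26] → 0x3B007  P=1,RW=1,US=1,PS=0
  L1 @0x3B[17] → 0x3D087  P=1,RW=1,US=1,PS=1
  ⇒ phys 0x3D6F4 (huge @L1)  [2 reads]
#6 VA=0x380000FE4 (r,kernel):
  L0 @0x1B[14] → 0x52004  P=0,RW=0,US=1,PS=0
  ✗ PAGE_NOT_PRESENT  [1 reads]
#7 VA=0x18360A4E5 (r,kernel):
  L0 @0x1B[6] → 0x3F007  P=1,RW=1,US=1,PS=0
  L1 @0x3F[27] → 0x42007  P=1,RW=1,US=1,PS=0
  L2 @0x42[10] → 0x44007  P=1,RW=1,US=1,PS=0
  ⇒ phys 0x444E5  [3 reads]

Entries read for #7: 3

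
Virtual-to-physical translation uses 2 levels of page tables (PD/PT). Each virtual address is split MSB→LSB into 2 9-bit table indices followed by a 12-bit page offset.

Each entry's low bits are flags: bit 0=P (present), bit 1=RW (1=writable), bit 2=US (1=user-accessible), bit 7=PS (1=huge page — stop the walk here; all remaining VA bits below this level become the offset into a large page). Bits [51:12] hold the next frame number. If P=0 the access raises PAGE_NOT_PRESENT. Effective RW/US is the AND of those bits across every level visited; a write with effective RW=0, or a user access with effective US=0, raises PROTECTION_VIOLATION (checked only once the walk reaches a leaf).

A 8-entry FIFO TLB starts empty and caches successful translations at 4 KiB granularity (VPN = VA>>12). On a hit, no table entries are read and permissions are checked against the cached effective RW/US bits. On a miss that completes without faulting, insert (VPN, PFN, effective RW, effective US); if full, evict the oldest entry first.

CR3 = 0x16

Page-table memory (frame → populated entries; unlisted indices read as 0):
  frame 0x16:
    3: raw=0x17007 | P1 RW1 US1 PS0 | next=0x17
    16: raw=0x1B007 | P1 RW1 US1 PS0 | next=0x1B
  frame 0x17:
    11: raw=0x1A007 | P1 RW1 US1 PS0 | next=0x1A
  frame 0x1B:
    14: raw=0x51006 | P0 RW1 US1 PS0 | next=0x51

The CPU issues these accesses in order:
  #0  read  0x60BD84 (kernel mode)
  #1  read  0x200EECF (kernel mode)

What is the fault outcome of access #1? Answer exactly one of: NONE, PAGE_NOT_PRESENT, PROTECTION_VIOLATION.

Walk each access:
#0 VA=0x60BD84 (r,kernel):
  L0 @0x16[3] → 0x17007  P=1,RW=1,US=1,PS=0
  L1 @0x17[11] → 0x1A007  P=1,RW=1,US=1,PS=0
  ✓ 0x1AD84  — 2 lookups
#1 VA=0x200EECF (r,kernel):
  L0 @0x16[16] → 0x1B007  P=1,RW=1,US=1,PS=0
  L1 @0x1B[14] → 0x51006  P=0,RW=1,US=1,PS=0
  → PAGE_NOT_PRESENT  (2 entries read)

Access #1 fault: PAGE_NOT_PRESENT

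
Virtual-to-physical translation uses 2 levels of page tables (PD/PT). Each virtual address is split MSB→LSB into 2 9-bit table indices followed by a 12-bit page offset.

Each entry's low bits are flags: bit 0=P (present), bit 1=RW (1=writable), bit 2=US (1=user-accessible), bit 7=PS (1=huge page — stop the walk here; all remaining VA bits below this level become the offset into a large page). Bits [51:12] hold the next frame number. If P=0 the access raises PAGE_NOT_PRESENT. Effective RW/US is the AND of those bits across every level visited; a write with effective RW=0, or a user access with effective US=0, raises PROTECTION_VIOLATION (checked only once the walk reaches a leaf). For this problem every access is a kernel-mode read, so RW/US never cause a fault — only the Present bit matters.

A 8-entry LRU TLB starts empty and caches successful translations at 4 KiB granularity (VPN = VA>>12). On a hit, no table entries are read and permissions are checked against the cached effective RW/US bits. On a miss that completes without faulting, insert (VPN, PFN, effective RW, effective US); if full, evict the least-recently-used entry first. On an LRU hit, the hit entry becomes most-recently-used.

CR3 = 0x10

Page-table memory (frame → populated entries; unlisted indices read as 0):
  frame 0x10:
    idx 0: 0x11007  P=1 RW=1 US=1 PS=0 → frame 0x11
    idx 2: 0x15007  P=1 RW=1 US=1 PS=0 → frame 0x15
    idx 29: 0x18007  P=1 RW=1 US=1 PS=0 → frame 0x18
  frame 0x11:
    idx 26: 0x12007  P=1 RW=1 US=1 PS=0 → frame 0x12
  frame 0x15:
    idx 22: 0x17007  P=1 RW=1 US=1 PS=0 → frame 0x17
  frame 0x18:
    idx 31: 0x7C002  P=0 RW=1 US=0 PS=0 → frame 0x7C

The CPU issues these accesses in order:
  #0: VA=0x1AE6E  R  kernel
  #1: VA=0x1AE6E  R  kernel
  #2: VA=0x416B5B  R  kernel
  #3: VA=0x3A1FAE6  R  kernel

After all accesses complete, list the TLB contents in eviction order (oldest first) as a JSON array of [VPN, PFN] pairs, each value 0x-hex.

Trace:
#0 VA=0x1AE6E (r,kernel):
  L0: frame=0x10 idx=0 entry=0x11007 [P=1 RW=1 US=1 PS=0]
  L1: frame=0x11 idx=26 entry=0x12007 [P=1 RW=1 US=1 PS=0]
  ⇒ phys 0x12E6E  [2 reads]
#1 VA=0x1AE6E (r,kernel):
  TLB hit vpn=0x1A → PA=0x12E6E
#2 VA=0x416B5B (r,kernel):
  L0: frame=0x10 idx=2 entry=0x15007 [P=1 RW=1 US=1 PS=0]
  L1: frame=0x15 idx=22 entry=0x17007 [P=1 RW=1 US=1 PS=0]
  ⇒ phys 0x17B5B  [2 reads]
#3 VA=0x3A1FAE6 (r,kernel):
  L0: frame=0x10 idx=29 entry=0x18007 [P=1 RW=1 US=1 PS=0]
  L1: frame=0x18 idx=31 entry=0x7C002 [P=0 RW=1 US=0 PS=0]
  ⇒ fault: PAGE_NOT_PRESENT  — 2 lookups

TLB: [["0x1A", "0x12"], ["0x416", "0x17"]]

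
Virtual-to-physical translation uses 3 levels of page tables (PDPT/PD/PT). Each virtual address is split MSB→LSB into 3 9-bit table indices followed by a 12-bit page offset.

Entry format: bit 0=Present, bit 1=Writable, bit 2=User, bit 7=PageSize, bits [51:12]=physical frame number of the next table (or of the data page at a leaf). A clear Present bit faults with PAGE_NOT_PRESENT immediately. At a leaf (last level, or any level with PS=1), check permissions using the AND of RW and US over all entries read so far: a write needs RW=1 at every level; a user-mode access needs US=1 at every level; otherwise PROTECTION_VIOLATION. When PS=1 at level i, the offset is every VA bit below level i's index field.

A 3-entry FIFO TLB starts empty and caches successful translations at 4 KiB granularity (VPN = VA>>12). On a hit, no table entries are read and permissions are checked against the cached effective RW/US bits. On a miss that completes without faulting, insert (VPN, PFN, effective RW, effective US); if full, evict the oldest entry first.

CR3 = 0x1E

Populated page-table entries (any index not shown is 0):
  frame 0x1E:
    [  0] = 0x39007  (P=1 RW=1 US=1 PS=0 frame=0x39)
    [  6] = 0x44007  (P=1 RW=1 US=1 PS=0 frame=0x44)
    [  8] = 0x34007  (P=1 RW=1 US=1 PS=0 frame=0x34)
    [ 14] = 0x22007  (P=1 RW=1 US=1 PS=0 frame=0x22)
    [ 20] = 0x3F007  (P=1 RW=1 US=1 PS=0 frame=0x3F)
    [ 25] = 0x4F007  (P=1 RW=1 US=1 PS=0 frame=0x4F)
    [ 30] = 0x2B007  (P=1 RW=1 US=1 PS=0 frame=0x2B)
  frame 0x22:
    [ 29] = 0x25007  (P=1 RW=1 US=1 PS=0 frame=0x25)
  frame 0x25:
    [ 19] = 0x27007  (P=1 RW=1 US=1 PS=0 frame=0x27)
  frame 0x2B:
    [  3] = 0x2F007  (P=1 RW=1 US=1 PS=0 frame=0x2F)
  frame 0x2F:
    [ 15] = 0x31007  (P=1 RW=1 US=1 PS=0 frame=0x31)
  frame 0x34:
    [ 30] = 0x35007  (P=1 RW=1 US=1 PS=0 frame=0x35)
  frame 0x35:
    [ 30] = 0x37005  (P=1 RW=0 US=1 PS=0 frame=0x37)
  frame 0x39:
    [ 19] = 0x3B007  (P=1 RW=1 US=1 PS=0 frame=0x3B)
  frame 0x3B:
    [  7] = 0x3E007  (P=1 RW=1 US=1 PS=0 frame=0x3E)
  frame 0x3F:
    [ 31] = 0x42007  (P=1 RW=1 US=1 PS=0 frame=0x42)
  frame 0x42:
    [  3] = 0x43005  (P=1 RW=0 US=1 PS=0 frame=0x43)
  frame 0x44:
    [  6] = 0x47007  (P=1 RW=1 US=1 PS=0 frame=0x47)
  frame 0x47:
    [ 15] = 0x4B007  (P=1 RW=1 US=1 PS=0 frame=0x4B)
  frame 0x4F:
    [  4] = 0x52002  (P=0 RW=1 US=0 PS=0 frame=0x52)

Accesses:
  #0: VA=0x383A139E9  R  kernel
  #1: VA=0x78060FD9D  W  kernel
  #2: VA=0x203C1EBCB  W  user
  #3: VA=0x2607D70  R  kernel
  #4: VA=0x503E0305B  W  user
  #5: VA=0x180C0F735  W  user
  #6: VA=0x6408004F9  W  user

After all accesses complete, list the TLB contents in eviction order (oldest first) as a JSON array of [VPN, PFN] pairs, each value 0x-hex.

Trace:
#0 VA=0x383A139E9 (r,kernel):
  L0: frame=0x1E idx=14 entry=0x22007 [P=1 RW=1 US=1 PS=0]
  L1: frame=0x22 idx=29 entry=0x25007 [P=1 RW=1 US=1 PS=0]
  L2: frame=0x25 idx=19 entry=0x27007 [P=1 RW=1 US=1 PS=0]
  ⇒ phys 0x279E9  [3 reads]
#1 VA=0x78060FD9D (w,kernel):
  L0: frame=0x1E idx=30 entry=0x2B007 [P=1 RW=1 US=1 PS=0]
  L1: frame=0x2B idx=3 entry=0x2F007 [P=1 RW=1 US=1 PS=0]
  L2: frame=0x2F idx=15 entry=0x31007 [P=1 RW=1 US=1 PS=0]
  ⇒ phys 0x31D9D  [3 reads]
#2 VA=0x203C1EBCB (w,user):
  L0: frame=0x1E idx=8 entry=0x34007 [P=1 RW=1 US=1 PS=0]
  L1: frame=0x34 idx=30 entry=0x35007 [P=1 RW=1 US=1 PS=0]
  L2: frame=0x35 idx=30 entry=0x37005 [P=1 RW=0 US=1 PS=0]
  ⇒ fault: PROTECTION_VIOLATION  — 3 lookups
#3 VA=0x2607D70 (r,kernel):
  L0: frame=0x1E idx=0 entry=0x39007 [P=1 RW=1 US=1 PS=0]
  L1: frame=0x39 idx=19 entry=0x3B007 [P=1 RW=1 US=1 PS=0]
  L2: frame=0x3B idx=7 entry=0x3E007 [P=1 RW=1 US=1 PS=0]
  ⇒ phys 0x3ED70  [3 reads]
#4 VA=0x503E0305B (w,user):
  L0: frame=0x1E idx=20 entry=0x3F007 [P=1 RW=1 US=1 PS=0]
  L1: frame=0x3F idx=31 entry=0x42007 [P=1 RW=1 US=1 PS=0]
  L2: frame=0x42 idx=3 entry=0x43005 [P=1 RW=0 US=1 PS=0]
  ⇒ fault: PROTECTION_VIOLATION  — 3 lookups
#5 VA=0x180C0F735 (w,user):
  L0: frame=0x1E idx=6 entry=0x44007 [P=1 RW=1 US=1 PS=0]
  L1: frame=0x44 idx=6 entry=0x47007 [P=1 RW=1 US=1 PS=0]
  L2: frame=0x47 idx=15 entry=0x4B007 [P=1 RW=1 US=1 PS=0]
  ⇒ phys 0x4B735  [3 reads]
#6 VA=0x6408004F9 (w,user):
  L0: frame=0x1E idx=25 entry=0x4F007 [P=1 RW=1 US=1 PS=0]
  L1: frame=0x4F idx=4 entry=0x52002 [P=0 RW=1 US=0 PS=0]
  ⇒ fault: PAGE_NOT_PRESENT  — 2 lookups

TLB: [["0x78060F", "0x31"], ["0x2607", "0x3E"], ["0x180C0F", "0x4B"]]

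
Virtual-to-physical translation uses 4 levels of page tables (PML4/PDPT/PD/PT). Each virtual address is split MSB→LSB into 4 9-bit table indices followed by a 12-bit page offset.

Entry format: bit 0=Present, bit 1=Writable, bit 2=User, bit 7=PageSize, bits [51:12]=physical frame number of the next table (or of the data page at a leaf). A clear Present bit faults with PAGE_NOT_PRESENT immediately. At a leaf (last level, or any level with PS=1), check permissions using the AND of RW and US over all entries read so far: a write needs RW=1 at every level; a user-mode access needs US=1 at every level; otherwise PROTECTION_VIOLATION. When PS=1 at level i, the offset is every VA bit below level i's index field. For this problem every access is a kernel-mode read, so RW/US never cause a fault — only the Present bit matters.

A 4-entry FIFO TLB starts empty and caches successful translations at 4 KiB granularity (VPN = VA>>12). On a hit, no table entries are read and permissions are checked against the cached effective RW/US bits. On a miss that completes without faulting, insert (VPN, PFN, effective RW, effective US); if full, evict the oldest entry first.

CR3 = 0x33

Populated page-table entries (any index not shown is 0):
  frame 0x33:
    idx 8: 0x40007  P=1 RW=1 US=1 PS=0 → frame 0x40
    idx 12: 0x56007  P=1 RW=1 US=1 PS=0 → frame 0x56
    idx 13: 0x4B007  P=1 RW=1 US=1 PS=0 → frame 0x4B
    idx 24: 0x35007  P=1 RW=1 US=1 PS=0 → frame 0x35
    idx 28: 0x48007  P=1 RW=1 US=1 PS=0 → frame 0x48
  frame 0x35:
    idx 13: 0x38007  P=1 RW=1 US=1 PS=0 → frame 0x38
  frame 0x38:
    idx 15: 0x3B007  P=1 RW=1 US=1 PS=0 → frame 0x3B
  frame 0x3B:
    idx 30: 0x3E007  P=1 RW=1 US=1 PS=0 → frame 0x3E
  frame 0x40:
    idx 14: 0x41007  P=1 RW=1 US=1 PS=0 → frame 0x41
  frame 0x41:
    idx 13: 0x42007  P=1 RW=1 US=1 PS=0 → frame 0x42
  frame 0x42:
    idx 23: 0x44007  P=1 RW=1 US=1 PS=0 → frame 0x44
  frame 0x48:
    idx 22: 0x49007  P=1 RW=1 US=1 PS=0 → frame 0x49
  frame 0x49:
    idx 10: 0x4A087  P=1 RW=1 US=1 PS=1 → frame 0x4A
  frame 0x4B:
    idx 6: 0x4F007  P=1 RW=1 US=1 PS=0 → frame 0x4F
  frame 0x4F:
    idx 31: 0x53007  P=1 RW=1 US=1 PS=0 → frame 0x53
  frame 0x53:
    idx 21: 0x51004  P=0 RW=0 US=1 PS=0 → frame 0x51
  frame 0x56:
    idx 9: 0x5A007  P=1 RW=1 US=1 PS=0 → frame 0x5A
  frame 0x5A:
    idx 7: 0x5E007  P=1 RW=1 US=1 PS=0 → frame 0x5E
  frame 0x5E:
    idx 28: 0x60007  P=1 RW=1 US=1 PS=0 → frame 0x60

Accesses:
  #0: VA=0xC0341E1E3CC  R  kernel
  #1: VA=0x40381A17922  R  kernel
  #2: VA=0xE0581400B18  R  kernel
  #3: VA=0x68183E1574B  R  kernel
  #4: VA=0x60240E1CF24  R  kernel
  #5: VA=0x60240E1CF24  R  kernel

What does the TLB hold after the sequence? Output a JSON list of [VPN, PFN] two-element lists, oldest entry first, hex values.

Trace:
#0 VA=0xC0341E1E3CC (r,kernel):
  L0: frame=0x33 idx=24 entry=0x35007 [P=1 RW=1 US=1 PS=0]
  L1: frame=0x35 idx=13 entry=0x38007 [P=1 RW=1 US=1 PS=0]
  L2: frame=0x38 idx=15 entry=0x3B007 [P=1 RW=1 US=1 PS=0]
  L3: frame=0x3B idx=30 entry=0x3E007 [P=1 RW=1 US=1 PS=0]
  ✓ 0x3E3CC  — 4 lookups
#1 VA=0x40381A17922 (r,kernel):
  L0: frame=0x33 idx=8 entry=0x40007 [P=1 RW=1 US=1 PS=0]
  L1: frame=0x40 idx=14 entry=0x41007 [P=1 RW=1 US=1 PS=0]
  L2: frame=0x41 idx=13 entry=0x42007 [P=1 RW=1 US=1 PS=0]
  L3: frame=0x42 idx=23 entry=0x44007 [P=1 RW=1 US=1 PS=0]
  ✓ 0x44922  — 4 lookups
#2 VA=0xE0581400B18 (r,kernel):
  L0: frame=0x33 idx=28 entry=0x48007 [P=1 RW=1 US=1 PS=0]
  L1: frame=0x48 idx=22 entry=0x49007 [P=1 RW=1 US=1 PS=0]
  L2: frame=0x49 idx=10 entry=0x4A087 [P=1 RW=1 US=1 PS=1]
  ✓ 0x4AB18 (huge @L2)  — 3 lookups
#3 VA=0x68183E1574B (r,kernel):
  L0: frame=0x33 idx=13 entry=0x4B007 [P=1 RW=1 US=1 PS=0]
  L1: frame=0x4B idx=6 entry=0x4F007 [P=1 RW=1 US=1 PS=0]
  L2: frame=0x4F idx=31 entry=0x53007 [P=1 RW=1 US=1 PS=0]
  L3: frame=0x53 idx=21 entry=0x51004 [P=0 RW=0 US=1 PS=0]
  ⇒ fault: PAGE_NOT_PRESENT  — 4 lookups
#4 VA=0x60240E1CF24 (r,kernel):
  L0: frame=0x33 idx=12 entry=0x56007 [P=1 RW=1 US=1 PS=0]
  L1: frame=0x56 idx=9 entry=0x5A007 [P=1 RW=1 US=1 PS=0]
  L2: frame=0x5A idx=7 entry=0x5E007 [P=1 RW=1 US=1 PS=0]
  L3: frame=0x5E idx=28 entry=0x60007 [P=1 RW=1 US=1 PS=0]
  ✓ 0x60F24  — 4 lookups
#5 VA=0x60240E1CF24 (r,kernel):
  TLB hit vpn=0x60240E1C → PA=0x60F24

TLB: [["0xC0341E1E", "0x3E"], ["0x40381A17", "0x44"], ["0xE0581400", "0x4A"], ["0x60240E1C", "0x60"]]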